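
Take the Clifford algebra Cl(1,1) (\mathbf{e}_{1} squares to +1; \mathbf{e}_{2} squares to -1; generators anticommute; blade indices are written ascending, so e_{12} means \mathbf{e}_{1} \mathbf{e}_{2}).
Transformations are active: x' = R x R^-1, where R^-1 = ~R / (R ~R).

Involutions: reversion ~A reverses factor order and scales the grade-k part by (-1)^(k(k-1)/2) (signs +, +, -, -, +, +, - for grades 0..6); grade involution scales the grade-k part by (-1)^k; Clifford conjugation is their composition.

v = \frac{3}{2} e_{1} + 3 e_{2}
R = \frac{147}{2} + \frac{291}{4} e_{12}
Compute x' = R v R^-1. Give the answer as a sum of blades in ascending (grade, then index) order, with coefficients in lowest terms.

~R = \frac{147}{2} - \frac{291}{4} e_{12}, and R ~R = \frac{1755}{16}, so R^-1 = ~R / (\frac{1755}{16}).
R v = -108 e_{1} + \frac{891}{8} e_{2}
Answer: -\frac{19011}{130} e_{1} + \frac{9507}{65} e_{2}


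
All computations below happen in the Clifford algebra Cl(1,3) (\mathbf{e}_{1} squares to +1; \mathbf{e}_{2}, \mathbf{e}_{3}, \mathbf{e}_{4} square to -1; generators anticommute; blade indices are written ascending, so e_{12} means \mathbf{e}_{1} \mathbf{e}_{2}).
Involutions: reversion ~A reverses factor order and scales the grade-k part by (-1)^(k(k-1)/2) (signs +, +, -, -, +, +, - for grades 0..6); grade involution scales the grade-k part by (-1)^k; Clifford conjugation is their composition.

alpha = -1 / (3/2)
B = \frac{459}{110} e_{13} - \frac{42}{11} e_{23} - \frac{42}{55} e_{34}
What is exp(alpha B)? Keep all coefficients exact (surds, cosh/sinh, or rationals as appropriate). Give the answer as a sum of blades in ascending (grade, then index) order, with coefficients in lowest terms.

B^2 term by term: the squares give (\frac{459}{110})^2*(e_{13})^2 + (-\frac{42}{11})^2*(e_{23})^2 + (-\frac{42}{55})^2*(e_{34})^2 = \frac{210681}{12100}*(+1) + \frac{1764}{121}*(-1) + \frac{1764}{3025}*(-1) = \frac{9}{4} (each basis 2-blade squares to minus the product of its generators' squares); cross terms between blades sharing an index anticommute and cancel. So B^2 = \frac{9}{4}.
B^2 = \frac{9}{4} — B^2 > 0, so the exponential closes hyperbolically: l = \frac{3}{2}, alpha*l = -1, so exp(alpha B) = cosh(-1) + (sinh(-1)/(\frac{3}{2}))*B = \cosh{\left(1 \right)} + (- \frac{2 \sinh{\left(1 \right)}}{3})*B.
Answer: \cosh{\left(1 \right)} - \frac{153 \sinh{\left(1 \right)}}{55} e_{13} + \frac{28 \sinh{\left(1 \right)}}{11} e_{23} + \frac{28 \sinh{\left(1 \right)}}{55} e_{34}


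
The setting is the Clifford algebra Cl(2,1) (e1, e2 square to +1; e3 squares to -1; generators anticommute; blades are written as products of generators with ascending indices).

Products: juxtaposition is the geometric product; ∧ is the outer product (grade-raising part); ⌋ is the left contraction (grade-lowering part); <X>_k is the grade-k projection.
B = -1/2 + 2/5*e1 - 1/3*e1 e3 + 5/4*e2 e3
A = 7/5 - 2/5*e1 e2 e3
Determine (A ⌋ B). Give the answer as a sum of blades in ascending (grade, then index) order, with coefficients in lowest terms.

step 1: -7/10 + 14/25*e1 - 7/15*e1 e3 + 7/4*e2 e3
Answer: -7/10 + 14/25*e1 - 7/15*e1 e3 + 7/4*e2 e3


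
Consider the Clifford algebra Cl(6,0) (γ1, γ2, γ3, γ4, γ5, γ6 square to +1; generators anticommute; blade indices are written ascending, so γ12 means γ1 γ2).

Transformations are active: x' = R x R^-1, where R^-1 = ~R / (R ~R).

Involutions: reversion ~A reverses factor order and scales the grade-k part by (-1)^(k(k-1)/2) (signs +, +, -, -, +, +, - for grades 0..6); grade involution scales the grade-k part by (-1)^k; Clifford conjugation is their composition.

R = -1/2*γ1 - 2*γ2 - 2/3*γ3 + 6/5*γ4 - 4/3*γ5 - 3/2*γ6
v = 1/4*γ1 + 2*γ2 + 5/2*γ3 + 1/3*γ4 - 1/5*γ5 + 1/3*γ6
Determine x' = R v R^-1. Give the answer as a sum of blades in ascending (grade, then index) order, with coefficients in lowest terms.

~R = -1/2*γ1 - 2*γ2 - 2/3*γ3 + 6/5*γ4 - 4/3*γ5 - 3/2*γ6, and R ~R = 4573/450, so R^-1 = ~R / (4573/450).
R v = -45/8 - 1/2*γ12 - 13/12*γ13 - 7/15*γ14 + 13/30*γ15 + 5/24*γ16 - 11/3*γ23 - 46/15*γ24 + 46/15*γ25 + 7/3*γ26 - 29/9*γ34 + 52/15*γ35 + 127/36*γ36 + 46/225*γ45 + 9/10*γ46 - 67/90*γ56
Answer: 1388/4573*γ1 + 979/4573*γ2 - 16115/9146*γ3 - 22798/13719*γ4 + 38323/22865*γ5 + 72833/54876*γ6


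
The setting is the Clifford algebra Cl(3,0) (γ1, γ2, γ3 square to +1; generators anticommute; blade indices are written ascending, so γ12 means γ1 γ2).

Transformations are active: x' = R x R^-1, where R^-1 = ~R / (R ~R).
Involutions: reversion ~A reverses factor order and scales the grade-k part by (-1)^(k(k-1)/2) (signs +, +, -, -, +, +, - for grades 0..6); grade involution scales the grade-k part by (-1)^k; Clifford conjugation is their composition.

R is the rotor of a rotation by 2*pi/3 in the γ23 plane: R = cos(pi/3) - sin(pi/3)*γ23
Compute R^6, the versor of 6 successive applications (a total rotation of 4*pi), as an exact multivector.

Rotor phase runs at HALF the rotation angle; powers of one rotor simply add phase, so after 6 steps in γ23 the phase is 6*pi/3 = 2*pi and R^6 = cos(2*pi) - sin(2*pi)*γ23.
cos(2*pi) = 1 and sin(2*pi) = 0, so R^6 = 1. The total rotation 4*pi is 2 full turns, so every vector returns to itself, yet the rotor is +1, back on the identity sheet (an even number of 2*pi turns).
Answer: 1


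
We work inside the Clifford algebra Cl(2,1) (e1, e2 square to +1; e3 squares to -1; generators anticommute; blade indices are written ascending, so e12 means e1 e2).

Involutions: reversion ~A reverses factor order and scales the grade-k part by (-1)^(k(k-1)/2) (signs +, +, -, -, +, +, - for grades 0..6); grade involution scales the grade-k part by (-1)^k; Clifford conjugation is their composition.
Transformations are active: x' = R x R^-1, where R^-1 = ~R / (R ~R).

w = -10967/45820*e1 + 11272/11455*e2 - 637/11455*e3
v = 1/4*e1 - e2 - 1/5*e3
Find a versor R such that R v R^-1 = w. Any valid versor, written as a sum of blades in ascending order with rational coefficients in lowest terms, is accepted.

Here q(v) = q(w) = 409/400; the classical choice R = v + w = 122/11455*e1 - 183/11455*e2 - 2928/11455*e3 then realises v -> w under the sandwich.
Answer: 122/11455*e1 - 183/11455*e2 - 2928/11455*e3


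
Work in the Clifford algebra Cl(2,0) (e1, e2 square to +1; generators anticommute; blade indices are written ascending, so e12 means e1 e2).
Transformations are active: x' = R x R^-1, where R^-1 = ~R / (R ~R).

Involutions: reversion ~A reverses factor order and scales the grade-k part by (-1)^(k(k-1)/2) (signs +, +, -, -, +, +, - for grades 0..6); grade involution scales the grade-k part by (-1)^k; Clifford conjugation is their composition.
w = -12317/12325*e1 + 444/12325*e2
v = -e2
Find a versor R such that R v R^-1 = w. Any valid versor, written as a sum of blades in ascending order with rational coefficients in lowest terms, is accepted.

The midline construction: v and w both square to 1, so reflecting in their sum -12317/12325*e1 - 11881/12325*e2 exchanges them.
Answer: -12317/12325*e1 - 11881/12325*e2


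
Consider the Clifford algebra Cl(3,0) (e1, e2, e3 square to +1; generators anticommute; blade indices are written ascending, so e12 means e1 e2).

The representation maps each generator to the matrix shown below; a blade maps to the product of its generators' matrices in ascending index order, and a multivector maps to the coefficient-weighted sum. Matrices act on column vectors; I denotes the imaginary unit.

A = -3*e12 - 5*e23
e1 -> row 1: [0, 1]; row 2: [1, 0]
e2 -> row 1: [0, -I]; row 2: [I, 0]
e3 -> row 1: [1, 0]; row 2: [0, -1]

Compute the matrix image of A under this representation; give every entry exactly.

Bivector images (products of the table entries): rho(e12) = rho(e1)rho(e2) = row 1: [I, 0]; row 2: [0, -I]; rho(e23) = rho(e2)rho(e3) = row 1: [0, I]; row 2: [I, 0].
M = (-3)*rho(e12) + (-5)*rho(e23), summed entrywise:
Answer: row 1: [-3*I, -5*I]; row 2: [-5*I, 3*I]


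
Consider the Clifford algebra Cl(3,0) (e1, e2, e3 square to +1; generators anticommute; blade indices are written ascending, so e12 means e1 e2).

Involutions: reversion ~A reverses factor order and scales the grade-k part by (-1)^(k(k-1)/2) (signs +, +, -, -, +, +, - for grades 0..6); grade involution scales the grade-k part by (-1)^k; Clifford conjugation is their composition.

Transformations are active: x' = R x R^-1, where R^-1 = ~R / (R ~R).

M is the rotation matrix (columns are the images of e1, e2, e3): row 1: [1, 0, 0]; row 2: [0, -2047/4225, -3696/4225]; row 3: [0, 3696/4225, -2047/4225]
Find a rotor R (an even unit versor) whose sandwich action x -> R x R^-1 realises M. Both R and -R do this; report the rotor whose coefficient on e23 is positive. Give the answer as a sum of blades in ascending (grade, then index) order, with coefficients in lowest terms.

Method: write R = a + b12*e12 + b13*e13 + b23*e23 with a^2 + b12^2 + b13^2 + b23^2 = 1 (so R^-1 = ~R). Expanding the columns R e_j ~R gives tr M = 4a^2 - 1 and, from the antisymmetric part, M21 - M12 = -4a*b12, M13 - M31 = 4a*b13, M32 - M23 = -4a*b23.
Here tr M = 131/4225, so a^2 = (1 + tr M)/4 = 1089/4225 and a = ±33/65. Taking a = 33/65: M21 - M12 = 0, M13 - M31 = 0, M32 - M23 = 7392/4225, giving b12 = 0, b13 = 0, b23 = -56/65, i.e. R = 33/65 - 56/65*e23.
Its e23 coefficient is negative, so report the other preimage -R.
Answer: -33/65 + 56/65*e23. Note: both R and -R realise this M (trace 131/4225); the covering map identifies them, and the e23-coefficient sign is the tie-breaker.


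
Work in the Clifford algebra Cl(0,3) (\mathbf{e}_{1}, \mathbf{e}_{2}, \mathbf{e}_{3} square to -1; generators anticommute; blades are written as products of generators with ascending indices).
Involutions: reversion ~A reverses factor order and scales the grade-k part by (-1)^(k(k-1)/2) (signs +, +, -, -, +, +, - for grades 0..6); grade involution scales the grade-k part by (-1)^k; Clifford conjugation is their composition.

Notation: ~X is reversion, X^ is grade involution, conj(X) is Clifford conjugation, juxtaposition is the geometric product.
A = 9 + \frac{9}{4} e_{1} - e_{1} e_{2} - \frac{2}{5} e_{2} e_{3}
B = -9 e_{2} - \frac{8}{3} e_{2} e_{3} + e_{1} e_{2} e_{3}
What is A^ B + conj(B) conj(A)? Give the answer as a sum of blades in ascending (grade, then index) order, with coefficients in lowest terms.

first term: -\frac{16}{15} - \frac{43}{5} e_{1} - 81 e_{2} + \frac{23}{5} e_{3} + \frac{81}{4} e_{1} e_{2} - \frac{8}{3} e_{1} e_{3} - \frac{87}{4} e_{2} e_{3} + 15 e_{1} e_{2} e_{3}
second term: -\frac{16}{15} + \frac{43}{5} e_{1} + 81 e_{2} - \frac{23}{5} e_{3} + \frac{81}{4} e_{1} e_{2} + \frac{8}{3} e_{1} e_{3} + \frac{105}{4} e_{2} e_{3} + 3 e_{1} e_{2} e_{3}
Answer: -\frac{32}{15} + \frac{81}{2} e_{1} e_{2} + \frac{9}{2} e_{2} e_{3} + 18 e_{1} e_{2} e_{3}


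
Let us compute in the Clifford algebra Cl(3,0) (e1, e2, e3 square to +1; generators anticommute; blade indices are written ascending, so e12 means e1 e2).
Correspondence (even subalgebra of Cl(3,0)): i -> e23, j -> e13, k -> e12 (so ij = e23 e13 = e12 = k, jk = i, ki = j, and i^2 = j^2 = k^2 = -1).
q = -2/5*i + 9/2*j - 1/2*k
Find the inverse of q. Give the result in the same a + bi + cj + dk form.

In blades: q = -1/2*e12 + 9/2*e13 - 2/5*e23.
With qbar = 1/2*e12 - 9/2*e13 + 2/5*e23 (scalar fixed, mapped units negated), q qbar = 1033/50 (the sum of squared coefficients), so q^-1 = qbar / (1033/50) = 25/1033*e12 - 225/1033*e13 + 20/1033*e23; translating back:
Answer: 20/1033*i - 225/1033*j + 25/1033*k


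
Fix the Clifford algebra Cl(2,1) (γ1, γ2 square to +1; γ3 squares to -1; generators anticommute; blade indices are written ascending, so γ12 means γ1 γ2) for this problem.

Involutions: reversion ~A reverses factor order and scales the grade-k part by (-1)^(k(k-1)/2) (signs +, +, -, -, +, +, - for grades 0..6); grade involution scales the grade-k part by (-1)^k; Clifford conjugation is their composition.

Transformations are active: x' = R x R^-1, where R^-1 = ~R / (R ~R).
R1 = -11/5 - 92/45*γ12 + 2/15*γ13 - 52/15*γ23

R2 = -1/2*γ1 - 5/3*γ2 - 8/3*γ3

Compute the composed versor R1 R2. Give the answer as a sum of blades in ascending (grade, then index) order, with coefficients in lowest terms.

Distribute over the terms of R2 (each basis-blade product reordered to ascending indices, repeated generators contracted through their squares):
R1 (-1/2*γ1) = 11/10*γ1 - 46/45*γ2 + 1/15*γ3 + 26/15*γ123
R1 (-5/3*γ2) = 92/27*γ1 + 11/3*γ2 - 52/9*γ3 + 2/9*γ123
R1 (-8/3*γ3) = 16/45*γ1 - 416/45*γ2 + 88/15*γ3 + 736/135*γ123
Summing the partial products and collecting blades:
Answer: 1313/270*γ1 - 33/5*γ2 + 7/45*γ3 + 200/27*γ123


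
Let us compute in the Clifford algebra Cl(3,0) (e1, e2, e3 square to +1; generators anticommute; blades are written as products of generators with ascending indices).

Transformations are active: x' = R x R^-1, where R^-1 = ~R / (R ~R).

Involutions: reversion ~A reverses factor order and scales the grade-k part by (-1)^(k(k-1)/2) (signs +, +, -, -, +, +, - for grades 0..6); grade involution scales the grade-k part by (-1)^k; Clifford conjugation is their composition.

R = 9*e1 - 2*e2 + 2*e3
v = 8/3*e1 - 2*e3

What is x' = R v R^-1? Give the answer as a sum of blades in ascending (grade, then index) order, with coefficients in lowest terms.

~R = 9*e1 - 2*e2 + 2*e3, and R ~R = 89, so R^-1 = ~R / (89).
R v = 20 + 16/3*e1 e2 - 70/3*e1 e3 + 4*e2 e3
Answer: 368/267*e1 - 80/89*e2 + 258/89*e3


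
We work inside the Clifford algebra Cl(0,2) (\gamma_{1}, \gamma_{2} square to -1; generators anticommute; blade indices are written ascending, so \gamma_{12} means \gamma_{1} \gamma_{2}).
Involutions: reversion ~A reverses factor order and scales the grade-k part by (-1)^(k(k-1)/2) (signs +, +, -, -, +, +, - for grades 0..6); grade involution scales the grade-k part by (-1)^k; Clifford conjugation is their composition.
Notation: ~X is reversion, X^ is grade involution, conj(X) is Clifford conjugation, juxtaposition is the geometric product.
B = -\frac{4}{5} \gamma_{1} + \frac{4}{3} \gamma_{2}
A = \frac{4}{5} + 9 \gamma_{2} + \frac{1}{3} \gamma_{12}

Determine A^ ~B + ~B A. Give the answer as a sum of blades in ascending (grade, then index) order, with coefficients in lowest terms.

first term: 12 - \frac{244}{225} \gamma_{1} + \frac{4}{5} \gamma_{2} - \frac{36}{5} \gamma_{12}
second term: -12 - \frac{44}{225} \gamma_{1} + \frac{4}{3} \gamma_{2} - \frac{36}{5} \gamma_{12}
Answer: -\frac{32}{25} \gamma_{1} + \frac{32}{15} \gamma_{2} - \frac{72}{5} \gamma_{12}


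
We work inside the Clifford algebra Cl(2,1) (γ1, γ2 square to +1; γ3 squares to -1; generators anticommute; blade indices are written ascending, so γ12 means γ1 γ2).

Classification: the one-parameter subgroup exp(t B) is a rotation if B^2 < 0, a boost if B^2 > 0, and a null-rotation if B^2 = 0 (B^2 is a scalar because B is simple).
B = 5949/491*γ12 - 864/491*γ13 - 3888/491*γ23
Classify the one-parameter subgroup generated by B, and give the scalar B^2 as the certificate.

B^2 term by term: the squares give (5949/491)^2*(γ12)^2 + (-864/491)^2*(γ13)^2 + (-3888/491)^2*(γ23)^2 = 35390601/241081*(-1) + 746496/241081*(+1) + 15116544/241081*(+1) = -81 (each basis 2-blade squares to minus the product of its generators' squares); cross terms between blades sharing an index anticommute and cancel. So B^2 = -81.
Answer: rotation, certificate B^2 = -81. The class reads off the invariant scalar -81 directly.


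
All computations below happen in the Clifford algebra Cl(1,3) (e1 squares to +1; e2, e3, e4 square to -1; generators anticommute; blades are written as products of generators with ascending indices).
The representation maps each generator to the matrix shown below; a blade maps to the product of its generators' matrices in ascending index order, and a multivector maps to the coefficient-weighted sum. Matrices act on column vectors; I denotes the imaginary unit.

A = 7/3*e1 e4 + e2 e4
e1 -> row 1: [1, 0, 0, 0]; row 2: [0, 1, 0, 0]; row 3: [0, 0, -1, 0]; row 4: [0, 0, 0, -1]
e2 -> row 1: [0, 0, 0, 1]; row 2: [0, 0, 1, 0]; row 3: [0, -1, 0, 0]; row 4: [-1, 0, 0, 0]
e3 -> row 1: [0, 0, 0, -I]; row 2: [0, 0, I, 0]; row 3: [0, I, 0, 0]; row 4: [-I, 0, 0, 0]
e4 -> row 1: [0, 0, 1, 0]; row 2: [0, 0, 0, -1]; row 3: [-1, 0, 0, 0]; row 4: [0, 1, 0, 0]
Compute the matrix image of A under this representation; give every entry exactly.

Bivector images (products of the table entries): rho(e1 e4) = rho(e1)rho(e4) = row 1: [0, 0, 1, 0]; row 2: [0, 0, 0, -1]; row 3: [1, 0, 0, 0]; row 4: [0, -1, 0, 0]; rho(e2 e4) = rho(e2)rho(e4) = row 1: [0, 1, 0, 0]; row 2: [-1, 0, 0, 0]; row 3: [0, 0, 0, 1]; row 4: [0, 0, -1, 0].
M = (7/3)*rho(e1 e4) + (1)*rho(e2 e4), summed entrywise:
Answer: row 1: [0, 1, 7/3, 0]; row 2: [-1, 0, 0, -7/3]; row 3: [7/3, 0, 0, 1]; row 4: [0, -7/3, -1, 0]


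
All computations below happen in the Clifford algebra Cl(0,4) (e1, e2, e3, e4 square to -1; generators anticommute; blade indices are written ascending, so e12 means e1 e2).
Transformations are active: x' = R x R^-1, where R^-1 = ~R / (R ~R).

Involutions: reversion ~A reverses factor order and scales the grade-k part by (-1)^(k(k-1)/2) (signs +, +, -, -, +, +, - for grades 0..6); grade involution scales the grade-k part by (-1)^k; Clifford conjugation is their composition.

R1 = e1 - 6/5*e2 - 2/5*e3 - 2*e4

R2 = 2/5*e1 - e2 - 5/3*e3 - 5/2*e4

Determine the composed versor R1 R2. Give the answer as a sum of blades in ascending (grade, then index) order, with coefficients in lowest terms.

Distribute over the terms of R1 (each basis-blade product reordered to ascending indices, repeated generators contracted through their squares):
(e1) R2 = -2/5 - e12 - 5/3*e13 - 5/2*e14
(-6/5*e2) R2 = -6/5 + 12/25*e12 + 2*e23 + 3*e24
(-2/5*e3) R2 = -2/3 + 4/25*e13 - 2/5*e23 + e34
(-2*e4) R2 = -5 + 4/5*e14 - 2*e24 - 10/3*e34
Summing the partial products and collecting blades:
Answer: -109/15 - 13/25*e12 - 113/75*e13 - 17/10*e14 + 8/5*e23 + e24 - 7/3*e34


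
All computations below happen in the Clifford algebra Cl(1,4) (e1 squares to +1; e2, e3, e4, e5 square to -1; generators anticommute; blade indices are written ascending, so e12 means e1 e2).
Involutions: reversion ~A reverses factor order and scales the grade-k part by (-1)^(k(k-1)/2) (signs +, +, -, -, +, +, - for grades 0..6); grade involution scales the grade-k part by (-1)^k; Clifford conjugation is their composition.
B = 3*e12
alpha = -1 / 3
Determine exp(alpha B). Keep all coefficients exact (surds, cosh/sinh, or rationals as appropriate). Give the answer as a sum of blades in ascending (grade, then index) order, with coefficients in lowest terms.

B^2 = (3)^2*(e12)^2 = 9*(+1) = 9 (a basis 2-blade squares to minus the product of its generators' squares).
B^2 = 9 — since the square is positive, the closed form is hyperbolic: l = 3, alpha*l = -1, so exp(alpha B) = cosh(-1) + (sinh(-1)/3)*B = cosh(1) + (-sinh(1)/3)*B.
Answer: cosh(1) - sinh(1)*e12


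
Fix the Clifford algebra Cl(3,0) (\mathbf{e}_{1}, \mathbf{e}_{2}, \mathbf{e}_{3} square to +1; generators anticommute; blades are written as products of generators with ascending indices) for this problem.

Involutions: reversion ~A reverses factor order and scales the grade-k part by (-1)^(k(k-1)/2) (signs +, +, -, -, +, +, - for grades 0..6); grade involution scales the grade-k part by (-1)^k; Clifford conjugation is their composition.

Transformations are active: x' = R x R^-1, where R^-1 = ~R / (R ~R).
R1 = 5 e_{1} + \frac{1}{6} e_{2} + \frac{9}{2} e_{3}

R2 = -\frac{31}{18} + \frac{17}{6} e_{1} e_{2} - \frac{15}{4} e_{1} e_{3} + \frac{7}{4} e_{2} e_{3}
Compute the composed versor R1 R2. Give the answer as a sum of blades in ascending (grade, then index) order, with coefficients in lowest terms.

Distribute over the terms of R1 (each basis-blade product reordered to ascending indices, repeated generators contracted through their squares):
(5 e_{1}) R2 = -\frac{155}{18} e_{1} + \frac{85}{6} e_{2} - \frac{75}{4} e_{3} + \frac{35}{4} e_{1} e_{2} e_{3}
(\frac{1}{6} e_{2}) R2 = -\frac{17}{36} e_{1} - \frac{31}{108} e_{2} + \frac{7}{24} e_{3} + \frac{5}{8} e_{1} e_{2} e_{3}
(\frac{9}{2} e_{3}) R2 = \frac{135}{8} e_{1} - \frac{63}{8} e_{2} - \frac{31}{4} e_{3} + \frac{51}{4} e_{1} e_{2} e_{3}
Summing the partial products and collecting blades:
Answer: \frac{187}{24} e_{1} + \frac{1297}{216} e_{2} - \frac{629}{24} e_{3} + \frac{177}{8} e_{1} e_{2} e_{3}


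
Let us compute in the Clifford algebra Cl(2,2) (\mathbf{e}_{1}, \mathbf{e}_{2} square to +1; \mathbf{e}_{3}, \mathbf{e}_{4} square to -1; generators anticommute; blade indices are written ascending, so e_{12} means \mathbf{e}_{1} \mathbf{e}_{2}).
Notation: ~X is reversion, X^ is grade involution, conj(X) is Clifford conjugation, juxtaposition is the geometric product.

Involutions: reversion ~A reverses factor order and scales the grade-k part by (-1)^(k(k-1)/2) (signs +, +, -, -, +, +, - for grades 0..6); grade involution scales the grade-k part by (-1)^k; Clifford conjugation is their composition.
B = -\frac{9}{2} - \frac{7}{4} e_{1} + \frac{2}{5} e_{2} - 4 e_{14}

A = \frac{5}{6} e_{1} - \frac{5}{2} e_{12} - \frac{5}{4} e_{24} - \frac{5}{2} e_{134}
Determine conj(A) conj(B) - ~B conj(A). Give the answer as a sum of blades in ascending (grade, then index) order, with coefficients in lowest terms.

first term: -\frac{35}{24} + \frac{11}{4} e_{1} - \frac{35}{8} e_{2} + 10 e_{3} - \frac{17}{6} e_{4} - \frac{191}{12} e_{12} - \frac{125}{8} e_{24} - \frac{35}{8} e_{34} + \frac{35}{16} e_{124} + \frac{45}{4} e_{134} + e_{1234}
second term: \frac{35}{24} + \frac{11}{4} e_{1} - \frac{35}{8} e_{2} + 10 e_{3} + \frac{23}{6} e_{4} - \frac{71}{12} e_{12} + \frac{35}{8} e_{24} + \frac{35}{8} e_{34} - \frac{35}{16} e_{124} + \frac{45}{4} e_{134} + e_{1234}
Answer: -\frac{35}{12} - \frac{20}{3} e_{4} - 10 e_{12} - 20 e_{24} - \frac{35}{4} e_{34} + \frac{35}{8} e_{124}


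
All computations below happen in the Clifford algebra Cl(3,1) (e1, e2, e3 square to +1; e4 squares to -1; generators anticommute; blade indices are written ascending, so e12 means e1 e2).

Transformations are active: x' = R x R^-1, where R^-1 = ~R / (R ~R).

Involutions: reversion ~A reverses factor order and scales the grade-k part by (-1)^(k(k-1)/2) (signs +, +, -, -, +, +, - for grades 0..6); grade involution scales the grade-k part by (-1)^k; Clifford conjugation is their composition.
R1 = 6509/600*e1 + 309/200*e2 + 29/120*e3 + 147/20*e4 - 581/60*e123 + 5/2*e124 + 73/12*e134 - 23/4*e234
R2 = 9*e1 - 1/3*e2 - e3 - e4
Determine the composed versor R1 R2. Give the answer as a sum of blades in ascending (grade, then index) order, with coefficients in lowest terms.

Distribute over the terms of R2 (each basis-blade product reordered to ascending indices, repeated generators contracted through their squares):
R1 (9*e1) = 19527/200 - 2781/200*e12 - 87/40*e13 - 1323/20*e14 - 1743/20*e23 + 45/2*e24 + 219/4*e34 + 207/4*e1234
R1 (-1/3*e2) = -103/200 - 6509/1800*e12 - 581/180*e13 + 5/6*e14 + 29/360*e23 + 49/20*e24 + 23/12*e34 - 73/36*e1234
R1 (-e3) = -29/120 + 581/60*e12 - 6509/600*e13 + 73/12*e14 - 309/200*e23 - 23/4*e24 + 147/20*e34 + 5/2*e1234
R1 (-e4) = 147/20 + 5/2*e12 + 73/12*e13 - 6509/600*e14 - 23/4*e23 - 309/200*e24 - 29/120*e34 + 581/60*e1234
Summing the partial products and collecting blades:
Answer: 62537/600 - 1201/225*e12 - 9151/900*e13 - 42049/600*e14 - 21232/225*e23 + 3531/200*e24 + 2551/40*e34 + 11143/180*e1234


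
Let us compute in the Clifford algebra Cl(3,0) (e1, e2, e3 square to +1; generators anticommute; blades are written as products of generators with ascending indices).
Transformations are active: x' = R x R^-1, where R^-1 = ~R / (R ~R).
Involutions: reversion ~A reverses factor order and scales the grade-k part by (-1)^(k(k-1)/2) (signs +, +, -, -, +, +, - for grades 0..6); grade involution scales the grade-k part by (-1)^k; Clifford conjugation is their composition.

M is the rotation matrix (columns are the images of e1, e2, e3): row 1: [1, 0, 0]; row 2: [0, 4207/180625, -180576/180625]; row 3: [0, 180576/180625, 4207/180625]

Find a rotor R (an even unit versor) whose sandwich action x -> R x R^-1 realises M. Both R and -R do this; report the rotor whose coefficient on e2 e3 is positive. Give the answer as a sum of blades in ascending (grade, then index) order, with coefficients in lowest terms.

Method: write R = a + b12*e1 e2 + b13*e1 e3 + b23*e2 e3 with a^2 + b12^2 + b13^2 + b23^2 = 1 (so R^-1 = ~R). Expanding the columns R e_j ~R gives tr M = 4a^2 - 1 and, from the antisymmetric part, M21 - M12 = -4a*b12, M13 - M31 = 4a*b13, M32 - M23 = -4a*b23.
Here tr M = 189039/180625, so a^2 = (1 + tr M)/4 = 92416/180625 and a = ±304/425. Taking a = 304/425: M21 - M12 = 0, M13 - M31 = 0, M32 - M23 = 361152/180625, giving b12 = 0, b13 = 0, b23 = -297/425, i.e. R = 304/425 - 297/425*e2 e3.
Its e2 e3 coefficient is negative, so report the other preimage -R.
Answer: -304/425 + 297/425*e2 e3. Uniqueness: Spin(3) -> SO(3) maps R and -R to the same rotation of trace 189039/180625; fixing the sign of the e2 e3 coefficient removes the ambiguity.


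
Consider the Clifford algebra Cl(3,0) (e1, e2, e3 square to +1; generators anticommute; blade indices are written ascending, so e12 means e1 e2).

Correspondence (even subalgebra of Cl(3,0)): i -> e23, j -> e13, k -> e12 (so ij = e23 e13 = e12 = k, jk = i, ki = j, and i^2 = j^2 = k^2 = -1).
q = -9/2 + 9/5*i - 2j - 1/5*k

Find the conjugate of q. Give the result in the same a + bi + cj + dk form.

In blades: q = -9/2 - 1/5*e12 - 2*e13 + 9/5*e23.
Quaternion conjugation is reversion on the even subalgebra: the scalar is fixed and every grade-2 blade flips sign, giving -9/2 + 1/5*e12 + 2*e13 - 9/5*e23; translating back:
Answer: -9/2 - 9/5*i + 2j + 1/5*k


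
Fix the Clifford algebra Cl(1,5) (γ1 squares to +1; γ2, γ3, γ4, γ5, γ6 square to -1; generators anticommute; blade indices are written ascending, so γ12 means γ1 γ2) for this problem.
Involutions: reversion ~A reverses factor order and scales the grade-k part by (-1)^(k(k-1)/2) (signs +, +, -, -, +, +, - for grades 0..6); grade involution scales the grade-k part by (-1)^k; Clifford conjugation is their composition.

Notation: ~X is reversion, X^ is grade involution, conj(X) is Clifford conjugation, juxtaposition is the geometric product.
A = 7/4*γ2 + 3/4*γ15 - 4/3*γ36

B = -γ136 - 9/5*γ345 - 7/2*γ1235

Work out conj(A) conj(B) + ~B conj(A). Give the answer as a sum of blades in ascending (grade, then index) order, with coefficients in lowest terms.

first term: 4/3*γ1 + 21/8*γ23 - 27/20*γ134 + 49/8*γ135 + 3/4*γ356 - 12/5*γ456 - 7/4*γ1236 + 14/3*γ1256 + 63/20*γ2345
second term: -4/3*γ1 + 21/8*γ23 - 27/20*γ134 - 49/8*γ135 + 3/4*γ356 - 12/5*γ456 - 7/4*γ1236 - 14/3*γ1256 + 63/20*γ2345
Answer: 21/4*γ23 - 27/10*γ134 + 3/2*γ356 - 24/5*γ456 - 7/2*γ1236 + 63/10*γ2345


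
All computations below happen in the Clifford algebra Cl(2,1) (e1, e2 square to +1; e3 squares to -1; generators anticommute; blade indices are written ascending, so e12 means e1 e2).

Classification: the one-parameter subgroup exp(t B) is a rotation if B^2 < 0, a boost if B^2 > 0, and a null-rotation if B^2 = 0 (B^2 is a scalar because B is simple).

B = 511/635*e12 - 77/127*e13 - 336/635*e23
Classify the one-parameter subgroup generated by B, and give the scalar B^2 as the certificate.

B^2 term by term: the squares give (511/635)^2*(e12)^2 + (-77/127)^2*(e13)^2 + (-336/635)^2*(e23)^2 = 261121/403225*(-1) + 5929/16129*(+1) + 112896/403225*(+1) = 0 (each basis 2-blade squares to minus the product of its generators' squares); cross terms between blades sharing an index anticommute and cancel. So B^2 = 0.
Answer: null-rotation, certificate B^2 = 0. Key observation: B^2 = 0 is a conjugation invariant, so its sign decides the class regardless of the surface form of B.


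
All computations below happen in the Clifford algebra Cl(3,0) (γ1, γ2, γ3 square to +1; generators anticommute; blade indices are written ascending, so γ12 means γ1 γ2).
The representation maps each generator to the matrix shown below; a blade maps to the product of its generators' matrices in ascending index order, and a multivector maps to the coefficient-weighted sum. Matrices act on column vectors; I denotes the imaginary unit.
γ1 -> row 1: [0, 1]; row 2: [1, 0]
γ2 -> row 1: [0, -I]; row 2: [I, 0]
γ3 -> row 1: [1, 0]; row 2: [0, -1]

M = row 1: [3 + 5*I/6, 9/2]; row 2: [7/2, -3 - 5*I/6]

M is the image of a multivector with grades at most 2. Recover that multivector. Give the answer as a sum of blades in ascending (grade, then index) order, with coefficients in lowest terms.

Method: 1, rho(γ1), rho(γ2), rho(γ3) form a trace-orthogonal basis of the 2x2 complex matrices (tr(X Y) = 2 if X = Y, else 0), so M = m0*1 + m1*rho(γ1) + m2*rho(γ2) + m3*rho(γ3) with m0 = tr(M)/2 = 0, m1 = tr(M rho(γ1))/2 = 4, m2 = tr(M rho(γ2))/2 = I/2, m3 = tr(M rho(γ3))/2 = 3 + 5*I/6.
Multiplying table entries, the bivector images are rho(γ12) = I*rho(γ3), rho(γ13) = -I*rho(γ2), rho(γ23) = I*rho(γ1); with real blade coefficients the real parts of m0..m3 are the coefficients of 1, γ1, γ2, γ3 and the imaginary parts give the bivectors (γ23: Im m1, γ13: -Im m2, γ12: Im m3).
Answer: 4*γ1 + 3*γ3 + 5/6*γ12 - 1/2*γ13


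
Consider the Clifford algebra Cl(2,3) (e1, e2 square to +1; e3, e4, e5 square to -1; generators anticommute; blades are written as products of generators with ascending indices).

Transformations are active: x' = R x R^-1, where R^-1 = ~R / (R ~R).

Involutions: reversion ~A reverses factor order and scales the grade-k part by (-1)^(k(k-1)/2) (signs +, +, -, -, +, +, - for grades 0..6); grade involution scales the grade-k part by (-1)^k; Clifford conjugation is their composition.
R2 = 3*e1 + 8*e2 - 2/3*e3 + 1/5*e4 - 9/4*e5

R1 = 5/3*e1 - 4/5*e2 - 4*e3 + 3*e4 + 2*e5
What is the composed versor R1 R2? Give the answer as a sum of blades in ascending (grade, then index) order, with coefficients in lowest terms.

Distribute over the terms of R1 (each basis-blade product reordered to ascending indices, repeated generators contracted through their squares):
(5/3*e1) R2 = 5 + 40/3*e1 e2 - 10/9*e1 e3 + 1/3*e1 e4 - 15/4*e1 e5
(-4/5*e2) R2 = -32/5 + 12/5*e1 e2 + 8/15*e2 e3 - 4/25*e2 e4 + 9/5*e2 e5
(-4*e3) R2 = -8/3 + 12*e1 e3 + 32*e2 e3 - 4/5*e3 e4 + 9*e3 e5
(3*e4) R2 = -3/5 - 9*e1 e4 - 24*e2 e4 + 2*e3 e4 - 27/4*e4 e5
(2*e5) R2 = 9/2 - 6*e1 e5 - 16*e2 e5 + 4/3*e3 e5 - 2/5*e4 e5
Summing the partial products and collecting blades:
Answer: -1/6 + 236/15*e1 e2 + 98/9*e1 e3 - 26/3*e1 e4 - 39/4*e1 e5 + 488/15*e2 e3 - 604/25*e2 e4 - 71/5*e2 e5 + 6/5*e3 e4 + 31/3*e3 e5 - 143/20*e4 e5


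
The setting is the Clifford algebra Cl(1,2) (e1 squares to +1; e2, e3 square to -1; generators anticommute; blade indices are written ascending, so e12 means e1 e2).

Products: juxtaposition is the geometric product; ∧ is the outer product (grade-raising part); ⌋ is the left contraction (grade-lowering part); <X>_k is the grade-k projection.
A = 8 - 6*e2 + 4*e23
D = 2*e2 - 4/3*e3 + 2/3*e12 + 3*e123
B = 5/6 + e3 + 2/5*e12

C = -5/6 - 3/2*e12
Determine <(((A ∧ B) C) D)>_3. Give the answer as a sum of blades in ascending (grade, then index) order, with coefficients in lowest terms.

step 1: 20/3 - 5*e2 + 8*e3 + 16/5*e12 - 8/3*e23
step 2: -466/45 + 15/2*e1 + 25/6*e2 - 20/3*e3 - 38/3*e12 + 4*e13 + 20/9*e23 - 12*e123
step 3: 31/3 + 241/9*e1 - 3341/135*e2 - 3746/135*e3 + 1633/135*e12 - 1081/54*e13 + 593/18*e23 - 1198/45*e123
step 4: -1198/45*e123
Answer: -1198/45*e123


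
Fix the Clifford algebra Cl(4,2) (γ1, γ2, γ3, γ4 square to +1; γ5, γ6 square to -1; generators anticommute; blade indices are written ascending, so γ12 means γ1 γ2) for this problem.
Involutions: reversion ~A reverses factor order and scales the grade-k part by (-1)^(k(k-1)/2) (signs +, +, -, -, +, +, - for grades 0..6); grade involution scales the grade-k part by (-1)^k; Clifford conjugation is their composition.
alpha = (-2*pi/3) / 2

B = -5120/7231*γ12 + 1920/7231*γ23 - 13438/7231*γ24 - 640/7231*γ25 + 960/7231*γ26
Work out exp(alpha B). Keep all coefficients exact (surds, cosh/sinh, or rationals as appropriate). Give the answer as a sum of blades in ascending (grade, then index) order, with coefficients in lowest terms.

B^2 term by term: the squares give (-5120/7231)^2*(γ12)^2 + (1920/7231)^2*(γ23)^2 + (-13438/7231)^2*(γ24)^2 + (-640/7231)^2*(γ25)^2 + (960/7231)^2*(γ26)^2 = 26214400/52287361*(-1) + 3686400/52287361*(-1) + 180579844/52287361*(-1) + 409600/52287361*(+1) + 921600/52287361*(+1) = -4 (each basis 2-blade squares to minus the product of its generators' squares); cross terms between blades sharing an index anticommute and cancel. So B^2 = -4.
B^2 = -4 — circular case — the even/odd split gives cos and sin: l = 2, alpha*l = -2*pi/3, so exp(alpha B) = cos(-2*pi/3) + (sin(-2*pi/3)/2)*B = -1/2 + (-sqrt(3)/4)*B.
Answer: -1/2 + 1280*sqrt(3)/7231*γ12 - 480*sqrt(3)/7231*γ23 + 6719*sqrt(3)/14462*γ24 + 160*sqrt(3)/7231*γ25 - 240*sqrt(3)/7231*γ26


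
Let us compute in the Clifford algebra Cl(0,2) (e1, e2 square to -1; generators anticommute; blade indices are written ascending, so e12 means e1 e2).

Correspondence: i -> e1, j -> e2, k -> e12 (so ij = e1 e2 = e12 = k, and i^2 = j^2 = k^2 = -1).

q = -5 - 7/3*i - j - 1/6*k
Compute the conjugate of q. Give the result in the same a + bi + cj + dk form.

In blades: q = -5 - 7/3*e1 - e2 - 1/6*e12.
Conjugation here is Clifford conjugation: the scalar is fixed and the grade-1 and grade-2 blades all flip sign, giving -5 + 7/3*e1 + e2 + 1/6*e12; translating back:
Answer: -5 + 7/3*i + j + 1/6*k


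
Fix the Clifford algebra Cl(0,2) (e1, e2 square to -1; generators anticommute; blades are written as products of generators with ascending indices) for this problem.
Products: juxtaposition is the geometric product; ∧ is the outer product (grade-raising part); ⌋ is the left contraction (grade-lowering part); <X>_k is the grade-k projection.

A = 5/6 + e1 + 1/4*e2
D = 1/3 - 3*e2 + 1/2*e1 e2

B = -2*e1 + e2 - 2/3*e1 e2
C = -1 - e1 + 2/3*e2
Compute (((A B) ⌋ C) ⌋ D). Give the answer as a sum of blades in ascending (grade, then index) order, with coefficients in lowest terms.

step 1: 7/4 - 11/6*e1 + 3/2*e2 + 17/18*e1 e2
step 2: -55/12 - 7/4*e1 + 7/6*e2
step 3: 71/36 + 7/12*e1 + 117/8*e2 - 55/24*e1 e2
Answer: 71/36 + 7/12*e1 + 117/8*e2 - 55/24*e1 e2


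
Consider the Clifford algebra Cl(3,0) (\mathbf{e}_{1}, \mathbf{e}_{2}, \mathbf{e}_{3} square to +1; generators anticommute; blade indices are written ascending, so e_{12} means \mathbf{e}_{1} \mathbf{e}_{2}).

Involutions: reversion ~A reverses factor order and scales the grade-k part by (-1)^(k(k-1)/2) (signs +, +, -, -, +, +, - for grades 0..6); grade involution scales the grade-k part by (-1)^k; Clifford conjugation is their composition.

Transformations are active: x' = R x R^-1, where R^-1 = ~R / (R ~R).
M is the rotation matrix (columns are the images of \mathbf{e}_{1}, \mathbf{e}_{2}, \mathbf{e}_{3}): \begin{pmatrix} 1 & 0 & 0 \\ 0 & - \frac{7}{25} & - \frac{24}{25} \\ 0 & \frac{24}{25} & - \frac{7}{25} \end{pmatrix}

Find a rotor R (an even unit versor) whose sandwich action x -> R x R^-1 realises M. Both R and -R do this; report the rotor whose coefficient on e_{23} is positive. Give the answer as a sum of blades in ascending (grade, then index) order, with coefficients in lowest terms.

Method: write R = a + b12*e_{12} + b13*e_{13} + b23*e_{23} with a^2 + b12^2 + b13^2 + b23^2 = 1 (so R^-1 = ~R). Expanding the columns R e_j ~R gives tr M = 4a^2 - 1 and, from the antisymmetric part, M21 - M12 = -4a*b12, M13 - M31 = 4a*b13, M32 - M23 = -4a*b23.
Here tr M = \frac{11}{25}, so a^2 = (1 + tr M)/4 = \frac{9}{25} and a = ±\frac{3}{5}. Taking a = \frac{3}{5}: M21 - M12 = 0, M13 - M31 = 0, M32 - M23 = \frac{48}{25}, giving b12 = 0, b13 = 0, b23 = -\frac{4}{5}, i.e. R = \frac{3}{5} - \frac{4}{5} e_{23}.
Its e_{23} coefficient is negative, so report the other preimage -R.
Answer: -\frac{3}{5} + \frac{4}{5} e_{23}. Uniqueness: Spin(3) -> SO(3) maps R and -R to the same rotation of trace \frac{11}{25}; fixing the sign of the e_{23} coefficient removes the ambiguity.


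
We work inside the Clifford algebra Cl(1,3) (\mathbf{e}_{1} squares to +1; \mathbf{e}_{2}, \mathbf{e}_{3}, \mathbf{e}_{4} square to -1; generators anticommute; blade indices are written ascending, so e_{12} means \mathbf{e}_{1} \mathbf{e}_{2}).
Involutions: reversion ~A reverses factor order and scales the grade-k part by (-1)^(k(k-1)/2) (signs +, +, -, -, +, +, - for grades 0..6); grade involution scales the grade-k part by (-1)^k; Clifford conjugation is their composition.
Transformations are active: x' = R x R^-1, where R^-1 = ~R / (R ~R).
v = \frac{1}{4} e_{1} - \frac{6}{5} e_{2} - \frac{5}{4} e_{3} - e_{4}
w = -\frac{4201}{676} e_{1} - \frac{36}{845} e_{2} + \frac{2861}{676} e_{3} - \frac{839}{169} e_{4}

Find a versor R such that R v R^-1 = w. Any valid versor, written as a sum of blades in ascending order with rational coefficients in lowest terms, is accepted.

Here q(v) = q(w) = -\frac{197}{50}; the classical choice R = v + w = -\frac{1008}{169} e_{1} - \frac{210}{169} e_{2} + \frac{504}{169} e_{3} - \frac{1008}{169} e_{4} then realises v -> w under the sandwich.
Answer: -\frac{1008}{169} e_{1} - \frac{210}{169} e_{2} + \frac{504}{169} e_{3} - \frac{1008}{169} e_{4}


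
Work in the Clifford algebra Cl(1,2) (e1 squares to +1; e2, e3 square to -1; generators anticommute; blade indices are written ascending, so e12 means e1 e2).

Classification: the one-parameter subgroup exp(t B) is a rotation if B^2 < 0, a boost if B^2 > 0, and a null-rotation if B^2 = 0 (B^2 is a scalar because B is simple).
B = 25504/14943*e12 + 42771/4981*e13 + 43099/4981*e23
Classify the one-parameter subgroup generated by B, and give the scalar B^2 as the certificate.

B^2 term by term: the squares give (25504/14943)^2*(e12)^2 + (42771/4981)^2*(e13)^2 + (43099/4981)^2*(e23)^2 = 650454016/223293249*(+1) + 1829358441/24810361*(+1) + 1857523801/24810361*(-1) = 16/9 (each basis 2-blade squares to minus the product of its generators' squares); cross terms between blades sharing an index anticommute and cancel. So B^2 = 16/9.
Answer: boost, certificate B^2 = 16/9. Check the certificate: B^2 = 16/9, and that sign is decisive whatever form B takes.


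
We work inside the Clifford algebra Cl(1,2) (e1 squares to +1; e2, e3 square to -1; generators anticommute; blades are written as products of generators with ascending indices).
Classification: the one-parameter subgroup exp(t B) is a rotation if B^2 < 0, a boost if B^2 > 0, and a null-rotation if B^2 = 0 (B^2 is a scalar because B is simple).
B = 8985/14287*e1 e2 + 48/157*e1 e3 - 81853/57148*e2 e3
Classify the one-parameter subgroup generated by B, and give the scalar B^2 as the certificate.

B^2 term by term: the squares give (8985/14287)^2*(e1 e2)^2 + (48/157)^2*(e1 e3)^2 + (-81853/57148)^2*(e2 e3)^2 = 80730225/204118369*(+1) + 2304/24649*(+1) + 6699913609/3265893904*(-1) = -25/16 (each basis 2-blade squares to minus the product of its generators' squares); cross terms between blades sharing an index anticommute and cancel. So B^2 = -25/16.
Answer: rotation, certificate B^2 = -25/16. The class reads off the invariant scalar -25/16 directly.


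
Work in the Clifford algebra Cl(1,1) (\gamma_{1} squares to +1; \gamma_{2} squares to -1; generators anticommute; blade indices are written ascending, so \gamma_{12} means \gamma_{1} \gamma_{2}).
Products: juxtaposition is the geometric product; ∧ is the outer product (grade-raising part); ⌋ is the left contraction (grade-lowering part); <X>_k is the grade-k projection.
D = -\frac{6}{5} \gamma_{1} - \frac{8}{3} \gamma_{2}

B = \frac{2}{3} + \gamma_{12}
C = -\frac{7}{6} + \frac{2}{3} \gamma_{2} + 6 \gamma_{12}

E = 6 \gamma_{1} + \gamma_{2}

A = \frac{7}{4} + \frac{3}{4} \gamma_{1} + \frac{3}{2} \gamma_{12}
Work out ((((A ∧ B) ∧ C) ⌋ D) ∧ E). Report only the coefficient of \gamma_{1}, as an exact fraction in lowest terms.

step 1: \frac{7}{6} + \frac{1}{2} \gamma_{1} + \frac{11}{4} \gamma_{12}
step 2: -\frac{49}{36} - \frac{7}{12} \gamma_{1} + \frac{7}{9} \gamma_{2} + \frac{33}{8} \gamma_{12}
step 3: \frac{749}{270} + \frac{49}{30} \gamma_{1} + \frac{98}{27} \gamma_{2}
step 4: \frac{749}{45} \gamma_{1} + \frac{749}{270} \gamma_{2} - \frac{1813}{90} \gamma_{12}
Answer: \frac{749}{45}
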